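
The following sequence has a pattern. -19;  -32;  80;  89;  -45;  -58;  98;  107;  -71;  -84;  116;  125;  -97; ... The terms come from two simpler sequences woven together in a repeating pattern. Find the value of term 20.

The slot pattern repeats as AABB (period 4), so there are 2 interleaved tracks.
Track A is -19, -32, -45, -58, -71, -84, -97, which is arithmetic with common difference −13.
Track B is 80, 89, 98, 107, 116, 125, which is arithmetic, step +9.
Position 20 falls in track B as its term 10, giving 161.

161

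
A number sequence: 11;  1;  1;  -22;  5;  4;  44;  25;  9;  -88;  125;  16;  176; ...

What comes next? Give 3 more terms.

Read the sequence 3 terms at a time; column i is its own pattern.
Track A = 11, -22, 44, -88, 176: a geometric progression (common ratio -2).
Track B = 1, 5, 25, 125: powers 5^0, 5^1, 5^2, ….
Track C = 1, 4, 9, 16: the squares 1², 2², 3², ….
Position 14 falls in track B as its term 5, giving 625.
Position 15 → track C, term 5 = 25.
Position 16 → track A, term 6 = -352.

625, 25, -352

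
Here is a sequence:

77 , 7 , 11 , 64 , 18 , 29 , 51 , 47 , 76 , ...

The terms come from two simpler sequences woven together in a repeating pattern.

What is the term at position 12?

199

The slot pattern repeats as ABB (period 3), so there are 2 interleaved tracks.
Track A: 77, 64, 51 (arithmetic with common difference −13).
Track B: 7, 11, 18, 29, 47, 76 (a Fibonacci-like recurrence a_n = a_{n-1} + a_{n-2}).
Position 12 falls in track B as its term 8, giving 199.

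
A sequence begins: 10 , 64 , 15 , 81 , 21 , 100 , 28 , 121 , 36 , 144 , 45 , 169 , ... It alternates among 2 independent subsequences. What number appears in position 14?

196

Split by position mod 2 into 2 tracks.
Track A: 10, 15, 21, 28, 36, 45 — the triangular numbers T_4, T_5, ….
Track B: 64, 81, 100, 121, 144, 169 — the squares 8², 9², 10², ….
Position 14 → track B, term 7 = 196.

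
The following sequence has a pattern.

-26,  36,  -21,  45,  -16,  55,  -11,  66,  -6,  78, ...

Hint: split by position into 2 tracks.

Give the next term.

Taking every 2nd term gives 2 separate tracks.
Stream A is -26, -21, -16, -11, -6, which is linear: a_n = -31 + 5·n.
Stream B is 36, 45, 55, 66, 78, which is triangular numbers n(n+1)/2 for n = 8, 9, ….
Position 11 → stream A, term 6 = -1.

-1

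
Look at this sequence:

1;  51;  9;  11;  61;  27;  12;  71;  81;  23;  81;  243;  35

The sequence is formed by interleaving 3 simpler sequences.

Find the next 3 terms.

91, 729, 58

The terms cycle through 3 interleaved subsequences.
Track A is 1, 11, 12, 23, 35, which is each term equals the sum of the previous two.
Track B is 51, 61, 71, 81, which is arithmetic, step +10.
Track C is 9, 27, 81, 243, which is successive powers of 3.
The 14th slot belongs to track B; its 5th term is 91.
Position 15 → track C, term 5 = 729.
The 16th slot belongs to track A; its 6th term is 58.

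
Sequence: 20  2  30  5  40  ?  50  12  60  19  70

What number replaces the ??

Odd-indexed and even-indexed terms follow separate rules.
Track A: 20, 30, 40, 50, 60, 70. Linear: a_n = 10 + 10·n.
Track B: 2, 5, ?, 12, 19. Fibonacci-style (each term is the sum of the two before it).
Filling track B at index 3 by its rule yields 7.

7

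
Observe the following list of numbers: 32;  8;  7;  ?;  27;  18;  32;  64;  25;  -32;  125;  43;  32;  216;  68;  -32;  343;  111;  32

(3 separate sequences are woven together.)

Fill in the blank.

Taking every 3rd term gives 3 separate tracks.
Stream A is 32, ?, 32, -32, 32, -32, 32, which is the oscillation 32·(−1)^(n+1).
Stream B is 8, 27, 64, 125, 216, 343, which is consecutive cubes n³ from n = 2.
Stream C is 7, 18, 25, 43, 68, 111, which is a Fibonacci-like recurrence a_n = a_{n-1} + a_{n-2}.
Stream A's pattern makes the blank -32.

-32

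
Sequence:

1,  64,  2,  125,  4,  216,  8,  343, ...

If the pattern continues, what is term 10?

The terms cycle through 2 interleaved subsequences.
Stream A: 1, 2, 4, 8. Powers 2^0, 2^1, 2^2, ….
Stream B: 64, 125, 216, 343. The cubes 4³, 5³, 6³, ….
The 10th slot belongs to stream B; its 5th term is 512.

512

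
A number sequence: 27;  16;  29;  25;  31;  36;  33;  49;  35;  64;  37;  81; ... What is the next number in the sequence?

Split by position mod 2 into 2 tracks.
Stream A: 27, 29, 31, 33, 35, 37 (arithmetic with common difference +2).
Stream B: 16, 25, 36, 49, 64, 81 (perfect squares starting at 4²).
Position 13 → stream A, term 7 = 39.

39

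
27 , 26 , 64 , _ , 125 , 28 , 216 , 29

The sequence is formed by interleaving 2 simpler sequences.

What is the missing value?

Positions 1, 3, 5, … form one subsequence and positions 2, 4, 6, … form another.
Track A is 27, 64, 125, 216, which is consecutive cubes n³ from n = 3.
Track B is 26, ?, 28, 29, which is arithmetic, step +1.
The gap is track B's term 2; the rule gives 27.

27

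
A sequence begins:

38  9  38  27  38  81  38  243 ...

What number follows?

Odd-indexed and even-indexed terms follow separate rules.
Stream A: 38, 38, 38, 38 (constant 38).
Stream B: 9, 27, 81, 243 (successive powers of 3).
Term 9 comes from stream A (its 5th entry): 38.

38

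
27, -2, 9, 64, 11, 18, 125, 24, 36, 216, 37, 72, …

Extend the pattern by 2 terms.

Split by position mod 3: positions 1, 4, 7, … form one track, and each other residue class forms its own.
Track A is 27, 64, 125, 216, which is perfect cubes starting at 3³.
Track B is -2, 11, 24, 37, which is arithmetic with common difference +13.
Track C is 9, 18, 36, 72, which is geometric, ×2 each step.
Position 13 → track A, term 5 = 343.
Position 14 falls in track B as its term 5, giving 50.

343, 50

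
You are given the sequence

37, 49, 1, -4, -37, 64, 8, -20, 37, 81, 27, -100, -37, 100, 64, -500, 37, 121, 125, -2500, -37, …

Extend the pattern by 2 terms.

144, 216

Split by position mod 4: positions 1, 5, 9, … form one track, and each other residue class forms its own.
Subsequence A is 37, -37, 37, -37, 37, -37, which is the oscillation 37·(−1)^(n+1).
Subsequence B is 49, 64, 81, 100, 121, which is consecutive squares n² from n = 7.
Subsequence C is 1, 8, 27, 64, 125, which is consecutive cubes n³ from n = 1.
Subsequence D is -4, -20, -100, -500, -2500, which is multiplying by 5 each time.
The 22nd slot belongs to subsequence B; its 6th term is 144.
Position 23 → subsequence C, term 6 = 216.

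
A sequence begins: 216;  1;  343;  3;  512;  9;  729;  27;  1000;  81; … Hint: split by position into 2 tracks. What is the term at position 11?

Split by position mod 2 into 2 tracks.
Subsequence A: 216, 343, 512, 729, 1000. Consecutive cubes n³ from n = 6.
Subsequence B: 1, 3, 9, 27, 81. Powers 3^0, 3^1, 3^2, ….
Position 11 → subsequence A, term 6 = 1331.

1331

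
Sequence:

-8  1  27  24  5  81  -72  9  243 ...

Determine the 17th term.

21

The terms cycle through 3 interleaved subsequences.
Track A: -8, 24, -72. A geometric progression (common ratio -3).
Track B: 1, 5, 9. Arithmetic with common difference +4.
Track C: 27, 81, 243. Powers of 3.
Position 17 falls in track B as its term 6, giving 21.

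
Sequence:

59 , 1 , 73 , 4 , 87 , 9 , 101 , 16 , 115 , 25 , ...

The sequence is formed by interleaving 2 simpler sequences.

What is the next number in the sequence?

129

Split by position mod 2 into 2 tracks.
Track A: 59, 73, 87, 101, 115. Arithmetic, step +14.
Track B: 1, 4, 9, 16, 25. The squares 1², 2², 3², ….
The 11th slot belongs to track A; its 6th term is 129.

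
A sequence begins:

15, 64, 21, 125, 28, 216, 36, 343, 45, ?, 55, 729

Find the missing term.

512

Taking every 2nd term gives 2 separate tracks.
Track A is 15, 21, 28, 36, 45, 55, which is triangular numbers n(n+1)/2 for n = 5, 6, ….
Track B is 64, 125, 216, 343, ?, 729, which is consecutive cubes n³ from n = 4.
Track B's pattern makes the blank 512.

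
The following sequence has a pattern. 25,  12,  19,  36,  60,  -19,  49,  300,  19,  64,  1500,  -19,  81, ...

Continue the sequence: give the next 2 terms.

7500, 19

Split by position mod 3: positions 1, 4, 7, … form one track, and each other residue class forms its own.
Track A = 25, 36, 49, 64, 81: the squares 5², 6², 7², ….
Track B = 12, 60, 300, 1500: multiplying by 5 each time.
Track C = 19, -19, 19, -19: the oscillation 19·(−1)^(n+1).
Position 14 → track B, term 5 = 7500.
Position 15 → track C, term 5 = 19.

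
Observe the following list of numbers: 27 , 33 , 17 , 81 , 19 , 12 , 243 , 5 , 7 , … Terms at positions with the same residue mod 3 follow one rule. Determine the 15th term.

-3

Split by position mod 3 into 3 tracks.
Subsequence A = 27, 81, 243: powers 3^3, 3^4, 3^5, ….
Subsequence B = 33, 19, 5: arithmetic with common difference −14.
Subsequence C = 17, 12, 7: linear: a_n = 22 − 5·n.
The 15th slot belongs to subsequence C; its 5th term is -3.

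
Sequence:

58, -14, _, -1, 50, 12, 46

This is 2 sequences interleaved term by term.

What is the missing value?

54

Taking every 2nd term gives 2 separate tracks.
Stream A: 58, ?, 50, 46 — arithmetic with common difference −4.
Stream B: -14, -1, 12 — arithmetic with common difference +13.
The gap is stream A's term 2; the rule gives 54.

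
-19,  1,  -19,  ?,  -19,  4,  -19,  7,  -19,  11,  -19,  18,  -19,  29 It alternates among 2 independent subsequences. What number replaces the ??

3

Taking every 2nd term gives 2 separate tracks.
Subsequence A: -19, -19, -19, -19, -19, -19, -19 (the constant sequence -19).
Subsequence B: 1, ?, 4, 7, 11, 18, 29 (a Fibonacci-like recurrence a_n = a_{n-1} + a_{n-2}).
Subsequence B's pattern makes the blank 3.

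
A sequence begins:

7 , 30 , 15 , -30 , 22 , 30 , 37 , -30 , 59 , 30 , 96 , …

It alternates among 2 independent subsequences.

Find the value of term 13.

Split by position mod 2 into 2 tracks.
Track A is 7, 15, 22, 37, 59, 96, which is each term equals the sum of the previous two.
Track B is 30, -30, 30, -30, 30, which is oscillating between 30 and -30.
Term 13 comes from track A (its 7th entry): 155.

155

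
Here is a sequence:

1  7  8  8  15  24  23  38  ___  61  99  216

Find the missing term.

Positions follow the repeating pattern AAB; grouping by letter gives 2 tracks.
Subsequence A: 1, 7, 8, 15, 23, 38, 61, 99 (a Fibonacci-like recurrence a_n = a_{n-1} + a_{n-2}).
Subsequence B: 8, 24, ?, 216 (a geometric progression (common ratio 3)).
Subsequence B's pattern makes the blank 72.

72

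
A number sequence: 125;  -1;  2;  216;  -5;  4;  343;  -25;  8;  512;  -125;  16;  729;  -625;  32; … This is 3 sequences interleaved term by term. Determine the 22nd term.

1728

Read the sequence 3 terms at a time; column i is its own pattern.
Subsequence A: 125, 216, 343, 512, 729 — perfect cubes starting at 5³.
Subsequence B: -1, -5, -25, -125, -625 — geometric with ratio 5.
Subsequence C: 2, 4, 8, 16, 32 — successive powers of 2.
Term 22 comes from subsequence A (its 8th entry): 1728.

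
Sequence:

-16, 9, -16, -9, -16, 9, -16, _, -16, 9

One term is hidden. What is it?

Odd-indexed and even-indexed terms follow separate rules.
Subsequence A is -16, -16, -16, -16, -16, which is constant -16.
Subsequence B is 9, -9, 9, ?, 9, which is oscillating between 9 and -9.
The gap is subsequence B's term 4; the rule gives -9.

-9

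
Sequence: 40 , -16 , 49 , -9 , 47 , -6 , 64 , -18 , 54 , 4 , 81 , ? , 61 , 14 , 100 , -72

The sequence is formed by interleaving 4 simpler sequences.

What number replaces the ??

-36

Split by position mod 4: positions 1, 5, 9, … form one track, and each other residue class forms its own.
Track A: 40, 47, 54, 61. Linear: a_n = 33 + 7·n.
Track B: -16, -6, 4, 14. Adding 10 each time.
Track C: 49, 64, 81, 100. Consecutive squares n² from n = 7.
Track D: -9, -18, ?, -72. Geometric with ratio 2.
So the missing entry in track D is -36.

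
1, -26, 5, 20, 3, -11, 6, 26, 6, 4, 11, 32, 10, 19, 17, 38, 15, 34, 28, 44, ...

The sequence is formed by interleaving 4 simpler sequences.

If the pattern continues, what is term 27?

73

Read the sequence 4 terms at a time; column i is its own pattern.
Subsequence A: 1, 3, 6, 10, 15. Triangular numbers n(n+1)/2 for n = 1, 2, ….
Subsequence B: -26, -11, 4, 19, 34. Linear: a_n = -41 + 15·n.
Subsequence C: 5, 6, 11, 17, 28. Fibonacci-style (each term is the sum of the two before it).
Subsequence D: 20, 26, 32, 38, 44. Linear: a_n = 14 + 6·n.
Position 27 falls in subsequence C as its term 7, giving 73.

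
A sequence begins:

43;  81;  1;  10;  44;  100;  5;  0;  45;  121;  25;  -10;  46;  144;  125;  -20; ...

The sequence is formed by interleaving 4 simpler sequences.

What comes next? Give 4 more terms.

Read the sequence 4 terms at a time; column i is its own pattern.
Stream A: 43, 44, 45, 46 — arithmetic with common difference +1.
Stream B: 81, 100, 121, 144 — perfect squares starting at 9².
Stream C: 1, 5, 25, 125 — a geometric progression (common ratio 5).
Stream D: 10, 0, -10, -20 — subtracting 10 each time.
Term 17 comes from stream A (its 5th entry): 47.
Position 18 falls in stream B as its term 5, giving 169.
Position 19 falls in stream C as its term 5, giving 625.
The 20th slot belongs to stream D; its 5th term is -30.

47, 169, 625, -30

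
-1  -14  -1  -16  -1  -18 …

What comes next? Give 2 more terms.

-1, -20

Taking every 2nd term gives 2 separate tracks.
Track A = -1, -1, -1: constant -1.
Track B = -14, -16, -18: subtracting 2 each time.
Position 7 → track A, term 4 = -1.
Position 8 → track B, term 4 = -20.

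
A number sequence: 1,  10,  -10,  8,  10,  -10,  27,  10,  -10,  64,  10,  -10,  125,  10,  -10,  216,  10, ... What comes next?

-10

Positions follow the repeating pattern ABB; grouping by letter gives 2 tracks.
Track A = 1, 8, 27, 64, 125, 216: perfect cubes starting at 1³.
Track B = 10, -10, 10, -10, 10, -10, 10, -10, 10, -10, 10: oscillating between 10 and -10.
Term 18 comes from track B (its 12th entry): -10.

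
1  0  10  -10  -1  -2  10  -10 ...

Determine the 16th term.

-10

The slot pattern repeats as AABB (period 4), so there are 2 interleaved tracks.
Track A is 1, 0, -1, -2, which is linear: a_n = 2 − n.
Track B is 10, -10, 10, -10, which is the oscillation 10·(−1)^(n+1).
Term 16 comes from track B (its 8th entry): -10.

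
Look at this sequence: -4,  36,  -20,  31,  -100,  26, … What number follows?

The terms cycle through 2 interleaved subsequences.
Track A: -4, -20, -100 (multiplying by 5 each time).
Track B: 36, 31, 26 (subtracting 5 each time).
Term 7 comes from track A (its 4th entry): -500.

-500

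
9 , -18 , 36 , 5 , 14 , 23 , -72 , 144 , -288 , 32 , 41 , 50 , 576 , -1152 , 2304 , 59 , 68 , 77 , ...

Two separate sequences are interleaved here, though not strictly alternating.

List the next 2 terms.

The slot pattern repeats as AAABBB (period 6), so there are 2 interleaved tracks.
Stream A: 9, -18, 36, -72, 144, -288, 576, -1152, 2304 (a geometric progression (common ratio -2)).
Stream B: 5, 14, 23, 32, 41, 50, 59, 68, 77 (linear: a_n = -4 + 9·n).
Term 19 comes from stream A (its 10th entry): -4608.
Term 20 comes from stream A (its 11th entry): 9216.

-4608, 9216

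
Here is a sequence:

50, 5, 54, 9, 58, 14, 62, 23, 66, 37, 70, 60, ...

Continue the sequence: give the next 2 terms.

Positions 1, 3, 5, … form one subsequence and positions 2, 4, 6, … form another.
Track A is 50, 54, 58, 62, 66, 70, which is arithmetic with common difference +4.
Track B is 5, 9, 14, 23, 37, 60, which is each term equals the sum of the previous two.
Position 13 falls in track A as its term 7, giving 74.
The 14th slot belongs to track B; its 7th term is 97.

74, 97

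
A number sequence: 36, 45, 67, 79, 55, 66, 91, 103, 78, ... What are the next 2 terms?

Reading positions in blocks of 4 reveals the pattern AABB — 2 tracks woven together.
Subsequence A: 36, 45, 55, 66, 78 (the triangular numbers T_8, T_9, …).
Subsequence B: 67, 79, 91, 103 (arithmetic with common difference +12).
Position 10 falls in subsequence A as its term 6, giving 91.
The 11th slot belongs to subsequence B; its 5th term is 115.

91, 115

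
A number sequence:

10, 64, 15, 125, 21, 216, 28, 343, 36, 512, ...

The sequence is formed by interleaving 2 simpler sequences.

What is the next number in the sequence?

45

The terms cycle through 2 interleaved subsequences.
Track A = 10, 15, 21, 28, 36: triangular numbers starting at T_4.
Track B = 64, 125, 216, 343, 512: consecutive cubes n³ from n = 4.
The 11th slot belongs to track A; its 6th term is 45.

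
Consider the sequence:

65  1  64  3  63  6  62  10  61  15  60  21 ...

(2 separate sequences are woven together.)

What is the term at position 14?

28

Positions 1, 3, 5, … form one subsequence and positions 2, 4, 6, … form another.
Track A = 65, 64, 63, 62, 61, 60: arithmetic, step −1.
Track B = 1, 3, 6, 10, 15, 21: triangular numbers starting at T_1.
Term 14 comes from track B (its 7th entry): 28.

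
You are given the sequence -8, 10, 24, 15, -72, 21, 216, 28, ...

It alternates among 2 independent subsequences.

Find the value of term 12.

Positions 1, 3, 5, … form one subsequence and positions 2, 4, 6, … form another.
Track A is -8, 24, -72, 216, which is geometric, ×-3 each step.
Track B is 10, 15, 21, 28, which is triangular numbers n(n+1)/2 for n = 4, 5, ….
Position 12 falls in track B as its term 6, giving 45.

45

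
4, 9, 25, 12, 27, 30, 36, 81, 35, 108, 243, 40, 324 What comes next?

729

Split by position mod 3: positions 1, 4, 7, … form one track, and each other residue class forms its own.
Track A: 4, 12, 36, 108, 324 — multiplying by 3 each time.
Track B: 9, 27, 81, 243 — powers of 3.
Track C: 25, 30, 35, 40 — linear: a_n = 20 + 5·n.
Position 14 falls in track B as its term 5, giving 729.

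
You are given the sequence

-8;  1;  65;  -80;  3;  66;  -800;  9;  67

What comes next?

-8000

Read the sequence 3 terms at a time; column i is its own pattern.
Track A: -8, -80, -800 (a geometric progression (common ratio 10)).
Track B: 1, 3, 9 (powers 3^0, 3^1, 3^2, …).
Track C: 65, 66, 67 (adding 1 each time).
Position 10 → track A, term 4 = -8000.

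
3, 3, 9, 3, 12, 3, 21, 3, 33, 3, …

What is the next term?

The terms cycle through 2 interleaved subsequences.
Subsequence A: 3, 9, 12, 21, 33. Each term equals the sum of the previous two.
Subsequence B: 3, 3, 3, 3, 3. The constant sequence 3.
Term 11 comes from subsequence A (its 6th entry): 54.

54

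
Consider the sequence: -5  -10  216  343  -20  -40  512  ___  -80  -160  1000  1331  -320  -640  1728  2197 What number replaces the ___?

The slot pattern repeats as AABB (period 4), so there are 2 interleaved tracks.
Track A is -5, -10, -20, -40, -80, -160, -320, -640, which is geometric with ratio 2.
Track B is 216, 343, 512, ?, 1000, 1331, 1728, 2197, which is consecutive cubes n³ from n = 6.
So the missing entry in track B is 729.

729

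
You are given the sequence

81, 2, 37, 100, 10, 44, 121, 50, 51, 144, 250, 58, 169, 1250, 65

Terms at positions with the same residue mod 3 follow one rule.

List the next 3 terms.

Taking every 3rd term gives 3 separate tracks.
Track A: 81, 100, 121, 144, 169 — the squares 9², 10², 11², ….
Track B: 2, 10, 50, 250, 1250 — multiplying by 5 each time.
Track C: 37, 44, 51, 58, 65 — arithmetic, step +7.
The 16th slot belongs to track A; its 6th term is 196.
Term 17 comes from track B (its 6th entry): 6250.
The 18th slot belongs to track C; its 6th term is 72.

196, 6250, 72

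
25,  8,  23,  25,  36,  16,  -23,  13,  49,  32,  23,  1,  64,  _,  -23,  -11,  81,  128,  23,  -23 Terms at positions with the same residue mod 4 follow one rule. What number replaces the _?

64

Read the sequence 4 terms at a time; column i is its own pattern.
Stream A = 25, 36, 49, 64, 81: consecutive squares n² from n = 5.
Stream B = 8, 16, 32, ?, 128: powers of 2.
Stream C = 23, -23, 23, -23, 23: the oscillation 23·(−1)^(n+1).
Stream D = 25, 13, 1, -11, -23: arithmetic, step −12.
The gap is stream B's term 4; the rule gives 64.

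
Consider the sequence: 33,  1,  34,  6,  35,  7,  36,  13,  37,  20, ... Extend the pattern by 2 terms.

38, 33

The terms cycle through 2 interleaved subsequences.
Track A: 33, 34, 35, 36, 37 — arithmetic, step +1.
Track B: 1, 6, 7, 13, 20 — Fibonacci-style (each term is the sum of the two before it).
Position 11 falls in track A as its term 6, giving 38.
The 12th slot belongs to track B; its 6th term is 33.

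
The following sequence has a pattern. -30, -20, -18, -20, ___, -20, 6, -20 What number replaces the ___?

Odd-indexed and even-indexed terms follow separate rules.
Track A = -30, -18, ?, 6: adding 12 each time.
Track B = -20, -20, -20, -20: the constant sequence -20.
So the missing entry in track A is -6.

-6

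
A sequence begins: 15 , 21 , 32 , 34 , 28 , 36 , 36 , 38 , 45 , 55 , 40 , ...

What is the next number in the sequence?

42

Reading positions in blocks of 4 reveals the pattern AABB — 2 tracks woven together.
Subsequence A: 15, 21, 28, 36, 45, 55 (the triangular numbers T_5, T_6, …).
Subsequence B: 32, 34, 36, 38, 40 (arithmetic with common difference +2).
The 12th slot belongs to subsequence B; its 6th term is 42.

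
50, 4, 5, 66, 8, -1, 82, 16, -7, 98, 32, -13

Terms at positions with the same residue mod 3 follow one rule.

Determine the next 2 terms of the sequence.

Split by position mod 3: positions 1, 4, 7, … form one track, and each other residue class forms its own.
Track A = 50, 66, 82, 98: adding 16 each time.
Track B = 4, 8, 16, 32: successive powers of 2.
Track C = 5, -1, -7, -13: arithmetic with common difference −6.
Position 13 falls in track A as its term 5, giving 114.
Position 14 → track B, term 5 = 64.

114, 64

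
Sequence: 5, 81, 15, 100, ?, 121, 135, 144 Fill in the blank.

Positions 1, 3, 5, … form one subsequence and positions 2, 4, 6, … form another.
Stream A: 5, 15, ?, 135 — a geometric progression (common ratio 3).
Stream B: 81, 100, 121, 144 — perfect squares starting at 9².
So the missing entry in stream A is 45.

45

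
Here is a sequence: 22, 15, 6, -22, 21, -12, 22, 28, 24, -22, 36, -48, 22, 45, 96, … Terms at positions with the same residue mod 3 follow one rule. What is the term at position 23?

78

Read the sequence 3 terms at a time; column i is its own pattern.
Stream A is 22, -22, 22, -22, 22, which is alternating ±22.
Stream B is 15, 21, 28, 36, 45, which is triangular numbers starting at T_5.
Stream C is 6, -12, 24, -48, 96, which is multiplying by -2 each time.
Term 23 comes from stream B (its 8th entry): 78.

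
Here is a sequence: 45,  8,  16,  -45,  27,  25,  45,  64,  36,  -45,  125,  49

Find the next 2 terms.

45, 216

Split by position mod 3 into 3 tracks.
Subsequence A: 45, -45, 45, -45. Alternating ±45.
Subsequence B: 8, 27, 64, 125. Perfect cubes starting at 2³.
Subsequence C: 16, 25, 36, 49. Perfect squares starting at 4².
Position 13 falls in subsequence A as its term 5, giving 45.
Position 14 falls in subsequence B as its term 5, giving 216.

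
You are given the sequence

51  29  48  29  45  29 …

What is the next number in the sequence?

Odd-indexed and even-indexed terms follow separate rules.
Track A: 51, 48, 45 (subtracting 3 each time).
Track B: 29, 29, 29 (always 29).
Position 7 falls in track A as its term 4, giving 42.

42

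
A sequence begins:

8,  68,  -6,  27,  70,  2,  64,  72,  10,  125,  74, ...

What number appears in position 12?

Read the sequence 3 terms at a time; column i is its own pattern.
Track A: 8, 27, 64, 125. Consecutive cubes n³ from n = 2.
Track B: 68, 70, 72, 74. Arithmetic, step +2.
Track C: -6, 2, 10. Arithmetic, step +8.
Position 12 falls in track C as its term 4, giving 18.

18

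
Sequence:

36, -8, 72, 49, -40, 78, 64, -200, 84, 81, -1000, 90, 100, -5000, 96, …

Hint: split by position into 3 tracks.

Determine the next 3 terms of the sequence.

121, -25000, 102

Split by position mod 3 into 3 tracks.
Subsequence A = 36, 49, 64, 81, 100: consecutive squares n² from n = 6.
Subsequence B = -8, -40, -200, -1000, -5000: geometric, ×5 each step.
Subsequence C = 72, 78, 84, 90, 96: adding 6 each time.
Term 16 comes from subsequence A (its 6th entry): 121.
The 17th slot belongs to subsequence B; its 6th term is -25000.
The 18th slot belongs to subsequence C; its 6th term is 102.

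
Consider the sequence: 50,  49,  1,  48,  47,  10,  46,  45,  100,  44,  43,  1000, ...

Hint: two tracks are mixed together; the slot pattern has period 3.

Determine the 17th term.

Reading positions in blocks of 3 reveals the pattern AAB — 2 tracks woven together.
Stream A: 50, 49, 48, 47, 46, 45, 44, 43 — subtracting 1 each time.
Stream B: 1, 10, 100, 1000 — successive powers of 10.
The 17th slot belongs to stream A; its 12th term is 39.

39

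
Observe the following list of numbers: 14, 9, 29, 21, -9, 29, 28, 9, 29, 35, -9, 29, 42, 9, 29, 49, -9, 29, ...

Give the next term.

Read the sequence 3 terms at a time; column i is its own pattern.
Track A = 14, 21, 28, 35, 42, 49: arithmetic, step +7.
Track B = 9, -9, 9, -9, 9, -9: alternating ±9.
Track C = 29, 29, 29, 29, 29, 29: constant 29.
Term 19 comes from track A (its 7th entry): 56.

56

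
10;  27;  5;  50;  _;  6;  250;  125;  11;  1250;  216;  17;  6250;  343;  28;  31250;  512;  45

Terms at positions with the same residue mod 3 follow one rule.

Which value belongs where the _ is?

64

The terms cycle through 3 interleaved subsequences.
Stream A: 10, 50, 250, 1250, 6250, 31250 (geometric with ratio 5).
Stream B: 27, ?, 125, 216, 343, 512 (perfect cubes starting at 3³).
Stream C: 5, 6, 11, 17, 28, 45 (each term equals the sum of the previous two).
So the missing entry in stream B is 64.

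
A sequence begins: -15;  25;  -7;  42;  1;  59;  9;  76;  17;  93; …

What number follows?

Positions 1, 3, 5, … form one subsequence and positions 2, 4, 6, … form another.
Track A: -15, -7, 1, 9, 17 (arithmetic, step +8).
Track B: 25, 42, 59, 76, 93 (linear: a_n = 8 + 17·n).
Position 11 → track A, term 6 = 25.

25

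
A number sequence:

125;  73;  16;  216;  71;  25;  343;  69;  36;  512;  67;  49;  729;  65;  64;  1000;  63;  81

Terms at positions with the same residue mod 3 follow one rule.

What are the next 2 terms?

Taking every 3rd term gives 3 separate tracks.
Subsequence A: 125, 216, 343, 512, 729, 1000. Perfect cubes starting at 5³.
Subsequence B: 73, 71, 69, 67, 65, 63. Linear: a_n = 75 − 2·n.
Subsequence C: 16, 25, 36, 49, 64, 81. Consecutive squares n² from n = 4.
Term 19 comes from subsequence A (its 7th entry): 1331.
Term 20 comes from subsequence B (its 7th entry): 61.

1331, 61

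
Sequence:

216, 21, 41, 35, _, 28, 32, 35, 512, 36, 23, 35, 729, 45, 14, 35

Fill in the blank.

The terms cycle through 4 interleaved subsequences.
Stream A: 216, ?, 512, 729. Perfect cubes starting at 6³.
Stream B: 21, 28, 36, 45. Triangular numbers starting at T_6.
Stream C: 41, 32, 23, 14. Arithmetic, step −9.
Stream D: 35, 35, 35, 35. Always 35.
Stream A's pattern makes the blank 343.

343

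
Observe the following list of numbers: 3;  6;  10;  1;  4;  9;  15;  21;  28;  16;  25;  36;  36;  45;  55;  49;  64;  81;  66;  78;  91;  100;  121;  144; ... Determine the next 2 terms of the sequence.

105, 120

Positions follow the repeating pattern AAABBB; grouping by letter gives 2 tracks.
Subsequence A: 3, 6, 10, 15, 21, 28, 36, 45, 55, 66, 78, 91. Triangular numbers starting at T_2.
Subsequence B: 1, 4, 9, 16, 25, 36, 49, 64, 81, 100, 121, 144. The squares 1², 2², 3², ….
Position 25 falls in subsequence A as its term 13, giving 105.
The 26th slot belongs to subsequence A; its 14th term is 120.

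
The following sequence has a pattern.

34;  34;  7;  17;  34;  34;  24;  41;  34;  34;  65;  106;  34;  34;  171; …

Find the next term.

277

Positions follow the repeating pattern AABB; grouping by letter gives 2 tracks.
Track A: 34, 34, 34, 34, 34, 34, 34, 34 (the constant sequence 34).
Track B: 7, 17, 24, 41, 65, 106, 171 (Fibonacci-style (each term is the sum of the two before it)).
Position 16 → track B, term 8 = 277.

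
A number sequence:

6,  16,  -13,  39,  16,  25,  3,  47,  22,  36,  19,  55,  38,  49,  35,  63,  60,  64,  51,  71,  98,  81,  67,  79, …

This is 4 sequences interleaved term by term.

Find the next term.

Split by position mod 4 into 4 tracks.
Track A: 6, 16, 22, 38, 60, 98. Fibonacci-style (each term is the sum of the two before it).
Track B: 16, 25, 36, 49, 64, 81. The squares 4², 5², 6², ….
Track C: -13, 3, 19, 35, 51, 67. Linear: a_n = -29 + 16·n.
Track D: 39, 47, 55, 63, 71, 79. Adding 8 each time.
Position 25 → track A, term 7 = 158.

158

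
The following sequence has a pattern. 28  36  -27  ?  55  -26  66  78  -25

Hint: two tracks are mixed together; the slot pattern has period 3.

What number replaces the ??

Reading positions in blocks of 3 reveals the pattern AAB — 2 tracks woven together.
Subsequence A: 28, 36, ?, 55, 66, 78 (triangular numbers n(n+1)/2 for n = 7, 8, …).
Subsequence B: -27, -26, -25 (linear: a_n = -28 + n).
Subsequence A's pattern makes the blank 45.

45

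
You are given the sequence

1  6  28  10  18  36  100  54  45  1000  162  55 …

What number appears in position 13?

Split by position mod 3 into 3 tracks.
Stream A is 1, 10, 100, 1000, which is powers of 10.
Stream B is 6, 18, 54, 162, which is a geometric progression (common ratio 3).
Stream C is 28, 36, 45, 55, which is triangular numbers starting at T_7.
The 13th slot belongs to stream A; its 5th term is 10000.

10000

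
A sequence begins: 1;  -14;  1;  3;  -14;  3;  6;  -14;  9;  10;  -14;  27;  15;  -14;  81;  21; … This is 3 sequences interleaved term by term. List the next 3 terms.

-14, 243, 28

Split by position mod 3: positions 1, 4, 7, … form one track, and each other residue class forms its own.
Track A is 1, 3, 6, 10, 15, 21, which is triangular numbers starting at T_1.
Track B is -14, -14, -14, -14, -14, which is constant -14.
Track C is 1, 3, 9, 27, 81, which is powers of 3.
Term 17 comes from track B (its 6th entry): -14.
Position 18 → track C, term 6 = 243.
The 19th slot belongs to track A; its 7th term is 28.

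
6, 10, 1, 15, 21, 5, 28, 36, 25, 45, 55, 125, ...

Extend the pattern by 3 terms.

66, 78, 625

Positions follow the repeating pattern AAB; grouping by letter gives 2 tracks.
Stream A is 6, 10, 15, 21, 28, 36, 45, 55, which is triangular numbers starting at T_3.
Stream B is 1, 5, 25, 125, which is geometric, ×5 each step.
Term 13 comes from stream A (its 9th entry): 66.
Position 14 → stream A, term 10 = 78.
Position 15 → stream B, term 5 = 625.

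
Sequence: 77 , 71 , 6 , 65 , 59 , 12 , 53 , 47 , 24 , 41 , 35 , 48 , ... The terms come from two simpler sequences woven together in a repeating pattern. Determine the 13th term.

The slot pattern repeats as AAB (period 3), so there are 2 interleaved tracks.
Subsequence A = 77, 71, 65, 59, 53, 47, 41, 35: arithmetic, step −6.
Subsequence B = 6, 12, 24, 48: multiplying by 2 each time.
Position 13 falls in subsequence A as its term 9, giving 29.

29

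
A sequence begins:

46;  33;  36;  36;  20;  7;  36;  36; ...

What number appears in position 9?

-6

The slot pattern repeats as AABB (period 4), so there are 2 interleaved tracks.
Track A = 46, 33, 20, 7: arithmetic with common difference −13.
Track B = 36, 36, 36, 36: always 36.
Term 9 comes from track A (its 5th entry): -6.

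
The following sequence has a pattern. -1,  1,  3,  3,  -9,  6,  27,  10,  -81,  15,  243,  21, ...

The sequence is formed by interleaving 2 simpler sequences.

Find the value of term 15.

Positions 1, 3, 5, … form one subsequence and positions 2, 4, 6, … form another.
Stream A: -1, 3, -9, 27, -81, 243. Geometric, ×-3 each step.
Stream B: 1, 3, 6, 10, 15, 21. The triangular numbers T_1, T_2, ….
The 15th slot belongs to stream A; its 8th term is 2187.

2187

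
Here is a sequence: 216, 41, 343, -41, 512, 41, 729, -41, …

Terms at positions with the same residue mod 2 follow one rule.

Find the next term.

1000

Positions 1, 3, 5, … form one subsequence and positions 2, 4, 6, … form another.
Stream A: 216, 343, 512, 729 — perfect cubes starting at 6³.
Stream B: 41, -41, 41, -41 — oscillating between 41 and -41.
Term 9 comes from stream A (its 5th entry): 1000.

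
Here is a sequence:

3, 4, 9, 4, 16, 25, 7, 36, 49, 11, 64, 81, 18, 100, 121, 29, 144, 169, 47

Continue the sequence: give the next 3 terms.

Reading positions in blocks of 3 reveals the pattern ABB — 2 tracks woven together.
Track A is 3, 4, 7, 11, 18, 29, 47, which is each term equals the sum of the previous two.
Track B is 4, 9, 16, 25, 36, 49, 64, 81, 100, 121, 144, 169, which is perfect squares starting at 2².
Term 20 comes from track B (its 13th entry): 196.
The 21st slot belongs to track B; its 14th term is 225.
The 22nd slot belongs to track A; its 8th term is 76.

196, 225, 76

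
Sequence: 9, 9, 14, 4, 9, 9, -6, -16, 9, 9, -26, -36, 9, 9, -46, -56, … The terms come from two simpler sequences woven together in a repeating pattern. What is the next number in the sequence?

Reading positions in blocks of 4 reveals the pattern AABB — 2 tracks woven together.
Track A: 9, 9, 9, 9, 9, 9, 9, 9 (constant 9).
Track B: 14, 4, -6, -16, -26, -36, -46, -56 (arithmetic, step −10).
Term 17 comes from track A (its 9th entry): 9.

9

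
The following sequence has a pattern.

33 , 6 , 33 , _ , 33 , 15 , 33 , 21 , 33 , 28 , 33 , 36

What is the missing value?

Positions 1, 3, 5, … form one subsequence and positions 2, 4, 6, … form another.
Stream A: 33, 33, 33, 33, 33, 33 (always 33).
Stream B: 6, ?, 15, 21, 28, 36 (triangular numbers starting at T_3).
So the missing entry in stream B is 10.

10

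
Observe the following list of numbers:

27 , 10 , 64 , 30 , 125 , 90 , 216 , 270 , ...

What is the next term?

Taking every 2nd term gives 2 separate tracks.
Track A: 27, 64, 125, 216 — the cubes 3³, 4³, 5³, ….
Track B: 10, 30, 90, 270 — a geometric progression (common ratio 3).
Position 9 → track A, term 5 = 343.

343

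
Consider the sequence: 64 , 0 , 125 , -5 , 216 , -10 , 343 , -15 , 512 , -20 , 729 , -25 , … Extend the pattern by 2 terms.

The terms cycle through 2 interleaved subsequences.
Subsequence A: 64, 125, 216, 343, 512, 729. The cubes 4³, 5³, 6³, ….
Subsequence B: 0, -5, -10, -15, -20, -25. Linear: a_n = 5 − 5·n.
Position 13 falls in subsequence A as its term 7, giving 1000.
Position 14 falls in subsequence B as its term 7, giving -30.

1000, -30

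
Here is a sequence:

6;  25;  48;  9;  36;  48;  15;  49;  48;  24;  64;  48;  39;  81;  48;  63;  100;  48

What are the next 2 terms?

102, 121

The terms cycle through 3 interleaved subsequences.
Track A: 6, 9, 15, 24, 39, 63 — a Fibonacci-like recurrence a_n = a_{n-1} + a_{n-2}.
Track B: 25, 36, 49, 64, 81, 100 — consecutive squares n² from n = 5.
Track C: 48, 48, 48, 48, 48, 48 — always 48.
The 19th slot belongs to track A; its 7th term is 102.
Position 20 → track B, term 7 = 121.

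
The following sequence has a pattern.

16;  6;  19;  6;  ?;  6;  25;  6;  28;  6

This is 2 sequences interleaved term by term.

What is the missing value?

22

Positions 1, 3, 5, … form one subsequence and positions 2, 4, 6, … form another.
Stream A: 16, 19, ?, 25, 28. Adding 3 each time.
Stream B: 6, 6, 6, 6, 6. The constant sequence 6.
Filling stream A at index 3 by its rule yields 22.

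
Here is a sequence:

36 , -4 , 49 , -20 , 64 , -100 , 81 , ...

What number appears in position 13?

144

The terms cycle through 2 interleaved subsequences.
Track A: 36, 49, 64, 81 — the squares 6², 7², 8², ….
Track B: -4, -20, -100 — a geometric progression (common ratio 5).
Term 13 comes from track A (its 7th entry): 144.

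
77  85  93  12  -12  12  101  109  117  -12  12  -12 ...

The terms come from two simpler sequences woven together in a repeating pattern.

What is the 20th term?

Reading positions in blocks of 6 reveals the pattern AAABBB — 2 tracks woven together.
Track A is 77, 85, 93, 101, 109, 117, which is adding 8 each time.
Track B is 12, -12, 12, -12, 12, -12, which is alternating ±12.
Term 20 comes from track A (its 11th entry): 157.

157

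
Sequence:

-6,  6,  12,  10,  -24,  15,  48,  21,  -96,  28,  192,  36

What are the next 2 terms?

-384, 45

The terms cycle through 2 interleaved subsequences.
Stream A: -6, 12, -24, 48, -96, 192. A geometric progression (common ratio -2).
Stream B: 6, 10, 15, 21, 28, 36. The triangular numbers T_3, T_4, ….
Position 13 falls in stream A as its term 7, giving -384.
Position 14 falls in stream B as its term 7, giving 45.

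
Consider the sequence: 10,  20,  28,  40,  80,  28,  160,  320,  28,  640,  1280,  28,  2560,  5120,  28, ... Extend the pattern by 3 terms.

10240, 20480, 28

Positions follow the repeating pattern AAB; grouping by letter gives 2 tracks.
Subsequence A: 10, 20, 40, 80, 160, 320, 640, 1280, 2560, 5120 (a geometric progression (common ratio 2)).
Subsequence B: 28, 28, 28, 28, 28 (the constant sequence 28).
Position 16 falls in subsequence A as its term 11, giving 10240.
Position 17 falls in subsequence A as its term 12, giving 20480.
Term 18 comes from subsequence B (its 6th entry): 28.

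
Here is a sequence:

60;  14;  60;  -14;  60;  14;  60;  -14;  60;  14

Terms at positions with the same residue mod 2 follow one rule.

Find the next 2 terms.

Split by position mod 2 into 2 tracks.
Track A: 60, 60, 60, 60, 60 (constant 60).
Track B: 14, -14, 14, -14, 14 (alternating ±14).
Term 11 comes from track A (its 6th entry): 60.
Position 12 → track B, term 6 = -14.

60, -14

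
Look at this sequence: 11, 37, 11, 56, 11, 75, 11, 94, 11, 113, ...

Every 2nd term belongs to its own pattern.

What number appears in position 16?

Taking every 2nd term gives 2 separate tracks.
Subsequence A is 11, 11, 11, 11, 11, which is constant 11.
Subsequence B is 37, 56, 75, 94, 113, which is arithmetic, step +19.
The 16th slot belongs to subsequence B; its 8th term is 170.

170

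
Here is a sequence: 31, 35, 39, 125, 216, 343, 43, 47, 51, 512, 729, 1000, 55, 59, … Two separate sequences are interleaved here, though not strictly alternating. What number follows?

Positions follow the repeating pattern AAABBB; grouping by letter gives 2 tracks.
Subsequence A: 31, 35, 39, 43, 47, 51, 55, 59 — linear: a_n = 27 + 4·n.
Subsequence B: 125, 216, 343, 512, 729, 1000 — perfect cubes starting at 5³.
Position 15 → subsequence A, term 9 = 63.

63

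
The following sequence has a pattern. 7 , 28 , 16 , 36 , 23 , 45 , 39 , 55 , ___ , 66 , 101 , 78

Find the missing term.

62

The terms cycle through 2 interleaved subsequences.
Track A: 7, 16, 23, 39, ?, 101 — each term equals the sum of the previous two.
Track B: 28, 36, 45, 55, 66, 78 — the triangular numbers T_7, T_8, ….
Filling track A at index 5 by its rule yields 62.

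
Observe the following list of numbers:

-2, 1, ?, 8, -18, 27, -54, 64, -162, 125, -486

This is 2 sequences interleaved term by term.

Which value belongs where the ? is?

-6

The terms cycle through 2 interleaved subsequences.
Subsequence A = -2, ?, -18, -54, -162, -486: a geometric progression (common ratio 3).
Subsequence B = 1, 8, 27, 64, 125: consecutive cubes n³ from n = 1.
The gap is subsequence A's term 2; the rule gives -6.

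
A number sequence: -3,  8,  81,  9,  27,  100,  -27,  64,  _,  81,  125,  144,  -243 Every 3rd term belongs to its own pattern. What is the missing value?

Split by position mod 3: positions 1, 4, 7, … form one track, and each other residue class forms its own.
Subsequence A: -3, 9, -27, 81, -243 — a geometric progression (common ratio -3).
Subsequence B: 8, 27, 64, 125 — consecutive cubes n³ from n = 2.
Subsequence C: 81, 100, ?, 144 — the squares 9², 10², 11², ….
Filling subsequence C at index 3 by its rule yields 121.

121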